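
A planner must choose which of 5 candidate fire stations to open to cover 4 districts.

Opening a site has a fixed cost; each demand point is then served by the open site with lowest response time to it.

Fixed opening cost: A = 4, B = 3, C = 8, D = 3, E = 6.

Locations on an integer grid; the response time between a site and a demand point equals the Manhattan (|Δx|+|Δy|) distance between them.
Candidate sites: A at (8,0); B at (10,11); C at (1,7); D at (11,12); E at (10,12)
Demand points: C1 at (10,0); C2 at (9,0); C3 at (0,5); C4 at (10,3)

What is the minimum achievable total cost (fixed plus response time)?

Open {A, C}: assign each demand point to its cheapest open site.
  C1→A 2, C2→A 1, C3→C 3, C4→A 5
  response time 11, fixed 12 → total 23.
Compare {A}: response time 21 + fixed 4 = 25.
Compare {A, B, C}: response time 11 + fixed 15 = 26.
Compare {A, C, D}: response time 11 + fixed 15 = 26.
All other subsets cost ≥ 25. Minimum total cost: 23.

23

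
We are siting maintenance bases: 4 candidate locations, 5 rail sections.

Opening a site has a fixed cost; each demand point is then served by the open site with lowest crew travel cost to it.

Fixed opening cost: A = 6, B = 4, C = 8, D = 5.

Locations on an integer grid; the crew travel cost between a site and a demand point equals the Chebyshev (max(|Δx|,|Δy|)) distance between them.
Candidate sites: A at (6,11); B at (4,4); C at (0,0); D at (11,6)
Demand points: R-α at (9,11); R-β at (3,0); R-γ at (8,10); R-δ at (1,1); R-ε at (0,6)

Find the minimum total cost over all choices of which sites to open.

26

Open {A, B}: assign each demand point to its cheapest open site.
  R-α→A 3, R-β→B 4, R-γ→A 2, R-δ→B 3, R-ε→B 4
  crew travel cost 16, fixed 10 → total 26.
Compare {B}: crew travel cost 24 + fixed 4 = 28.
Compare {A, C}: crew travel cost 15 + fixed 14 = 29.
Compare {B, D}: crew travel cost 20 + fixed 9 = 29.
All other subsets cost ≥ 28. Minimum total cost: 26.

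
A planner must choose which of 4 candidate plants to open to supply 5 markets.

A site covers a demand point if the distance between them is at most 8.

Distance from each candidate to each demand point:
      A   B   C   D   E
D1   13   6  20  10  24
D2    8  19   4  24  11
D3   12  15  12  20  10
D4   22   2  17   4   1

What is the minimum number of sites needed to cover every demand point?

2

Coverage sets (demand points within 8 of each site):
  D1: {B}
  D2: {A, C}
  D3: {}
  D4: {B, D, E}
No single site covers all 5 demand points.
But {D2, D4} covers everything, so the minimum is 2.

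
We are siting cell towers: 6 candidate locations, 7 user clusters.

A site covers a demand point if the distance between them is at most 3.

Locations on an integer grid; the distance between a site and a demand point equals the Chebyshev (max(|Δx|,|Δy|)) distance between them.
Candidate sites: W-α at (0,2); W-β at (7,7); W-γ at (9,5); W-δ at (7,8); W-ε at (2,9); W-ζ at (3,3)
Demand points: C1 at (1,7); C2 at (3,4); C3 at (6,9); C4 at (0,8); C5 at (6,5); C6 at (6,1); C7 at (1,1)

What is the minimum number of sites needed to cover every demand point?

Coverage sets (demand points within 3 of each site):
  W-α: {C2, C7}
  W-β: {C3, C5}
  W-γ: {C5}
  W-δ: {C3, C5}
  W-ε: {C1, C4}
  W-ζ: {C2, C5, C6, C7}
No 2 sites suffice: every size-2 union leaves at least one demand point uncovered.
But {W-β, W-ε, W-ζ} covers everything, so the minimum is 3.

3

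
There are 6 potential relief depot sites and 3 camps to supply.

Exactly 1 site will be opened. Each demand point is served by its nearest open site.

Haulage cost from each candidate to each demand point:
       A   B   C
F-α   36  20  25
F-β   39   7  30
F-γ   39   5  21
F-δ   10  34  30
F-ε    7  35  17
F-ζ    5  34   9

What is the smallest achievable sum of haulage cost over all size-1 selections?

Open {F-ζ}.
  A→F-ζ 5, B→F-ζ 34, C→F-ζ 9  ⇒ total 48.
Compare {F-ε}: total 59.
Compare {F-γ}: total 65.
No size-1 selection does better; minimum is 48.

48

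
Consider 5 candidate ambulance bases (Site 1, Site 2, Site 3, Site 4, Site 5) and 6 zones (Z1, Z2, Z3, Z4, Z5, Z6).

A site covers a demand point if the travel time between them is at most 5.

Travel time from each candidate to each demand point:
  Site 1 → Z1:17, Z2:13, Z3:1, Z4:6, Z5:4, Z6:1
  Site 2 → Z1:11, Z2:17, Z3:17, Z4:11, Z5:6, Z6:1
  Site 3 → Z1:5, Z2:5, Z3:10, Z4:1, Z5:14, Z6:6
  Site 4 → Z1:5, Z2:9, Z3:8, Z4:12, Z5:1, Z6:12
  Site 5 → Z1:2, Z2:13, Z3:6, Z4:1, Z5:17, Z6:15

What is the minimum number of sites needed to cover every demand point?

Coverage sets (demand points within 5 of each site):
  Site 1: {Z3, Z5, Z6}
  Site 2: {Z6}
  Site 3: {Z1, Z2, Z4}
  Site 4: {Z1, Z5}
  Site 5: {Z1, Z4}
No single site covers all 6 demand points.
But {Site 1, Site 3} covers everything, so the minimum is 2.

2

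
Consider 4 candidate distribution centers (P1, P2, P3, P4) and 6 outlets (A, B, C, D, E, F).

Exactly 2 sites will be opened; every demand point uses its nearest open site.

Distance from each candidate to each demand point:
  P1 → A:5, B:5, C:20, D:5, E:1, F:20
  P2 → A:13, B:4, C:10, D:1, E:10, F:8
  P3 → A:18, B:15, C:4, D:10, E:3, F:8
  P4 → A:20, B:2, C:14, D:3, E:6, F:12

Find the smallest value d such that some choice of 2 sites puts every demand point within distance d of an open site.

8

Open {P1, P3}.
  Farthest demand point is F at distance 8 (to P3); all others are ≤ 8.
With {P1, P2} the worst case is 10.
With {P2, P3} the worst case is 13.
No size-2 selection achieves below 8.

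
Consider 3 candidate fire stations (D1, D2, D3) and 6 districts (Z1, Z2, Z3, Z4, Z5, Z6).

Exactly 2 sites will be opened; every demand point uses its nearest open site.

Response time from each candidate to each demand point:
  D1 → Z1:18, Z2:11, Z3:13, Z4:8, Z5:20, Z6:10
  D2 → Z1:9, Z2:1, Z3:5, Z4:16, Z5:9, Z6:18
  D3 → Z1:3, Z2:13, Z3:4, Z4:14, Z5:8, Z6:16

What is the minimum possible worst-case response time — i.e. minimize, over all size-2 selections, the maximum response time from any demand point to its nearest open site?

Open {D1, D2}.
  Farthest demand point is Z6 at response time 10 (to D1); all others are ≤ 10.
With {D1, D3} the worst case is 11.
With {D2, D3} the worst case is 16.
No size-2 selection achieves below 10.

10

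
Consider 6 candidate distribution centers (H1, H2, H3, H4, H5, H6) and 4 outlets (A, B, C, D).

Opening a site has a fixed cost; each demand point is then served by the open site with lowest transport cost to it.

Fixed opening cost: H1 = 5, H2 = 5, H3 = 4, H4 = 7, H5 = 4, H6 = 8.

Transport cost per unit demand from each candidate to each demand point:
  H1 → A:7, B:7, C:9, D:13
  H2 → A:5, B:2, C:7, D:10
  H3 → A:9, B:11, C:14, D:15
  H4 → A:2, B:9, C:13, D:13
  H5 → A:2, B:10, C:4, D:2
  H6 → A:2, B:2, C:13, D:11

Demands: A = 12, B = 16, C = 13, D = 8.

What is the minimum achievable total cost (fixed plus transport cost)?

Open {H2, H5}: assign each demand point to its cheapest open site.
  A→H5 12×2=24, B→H2 16×2=32, C→H5 13×4=52, D→H5 8×2=16
  transport cost 124, fixed 9 → total 133.
Compare {H5, H6}: transport cost 124 + fixed 12 = 136.
Compare {H2, H3, H5}: transport cost 124 + fixed 13 = 137.
Compare {H1, H2, H5}: transport cost 124 + fixed 14 = 138.
All other subsets cost ≥ 136. Minimum total cost: 133.

133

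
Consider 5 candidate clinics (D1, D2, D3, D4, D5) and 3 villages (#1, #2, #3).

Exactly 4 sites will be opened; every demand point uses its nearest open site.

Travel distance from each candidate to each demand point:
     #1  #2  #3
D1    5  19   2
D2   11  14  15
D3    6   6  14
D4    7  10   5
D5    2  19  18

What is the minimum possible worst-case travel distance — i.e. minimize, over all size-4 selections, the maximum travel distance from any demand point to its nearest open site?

Open {D1, D2, D3, D4}.
  Farthest demand point is #2 at travel distance 6 (to D3); all others are ≤ 6.
With {D1, D2, D3, D5} the worst case is 6.
With {D1, D3, D4, D5} the worst case is 6.
No size-4 selection achieves below 6.

6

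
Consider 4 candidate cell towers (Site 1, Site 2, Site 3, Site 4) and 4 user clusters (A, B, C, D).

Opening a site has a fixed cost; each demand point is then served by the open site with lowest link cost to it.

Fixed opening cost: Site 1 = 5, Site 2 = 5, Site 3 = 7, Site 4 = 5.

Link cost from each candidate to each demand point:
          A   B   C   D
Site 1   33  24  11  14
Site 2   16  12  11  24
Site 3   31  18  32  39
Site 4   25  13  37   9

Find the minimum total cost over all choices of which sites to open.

Open {Site 2, Site 4}: assign each demand point to its cheapest open site.
  A→Site 2 16, B→Site 2 12, C→Site 2 11, D→Site 4 9
  link cost 48, fixed 10 → total 58.
Compare {Site 1, Site 2}: link cost 53 + fixed 10 = 63.
Compare {Site 1, Site 2, Site 4}: link cost 48 + fixed 15 = 63.
Compare {Site 2, Site 3, Site 4}: link cost 48 + fixed 17 = 65.
All other subsets cost ≥ 63. Minimum total cost: 58.

58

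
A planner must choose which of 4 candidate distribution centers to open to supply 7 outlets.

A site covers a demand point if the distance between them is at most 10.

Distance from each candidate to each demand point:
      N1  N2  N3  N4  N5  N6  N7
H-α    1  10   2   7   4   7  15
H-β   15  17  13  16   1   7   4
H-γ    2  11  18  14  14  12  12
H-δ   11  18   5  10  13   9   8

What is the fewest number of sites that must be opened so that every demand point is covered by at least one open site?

Coverage sets (demand points within 10 of each site):
  H-α: {N1, N2, N3, N4, N5, N6}
  H-β: {N5, N6, N7}
  H-γ: {N1}
  H-δ: {N3, N4, N6, N7}
No single site covers all 7 demand points.
But {H-α, H-β} covers everything, so the minimum is 2.

2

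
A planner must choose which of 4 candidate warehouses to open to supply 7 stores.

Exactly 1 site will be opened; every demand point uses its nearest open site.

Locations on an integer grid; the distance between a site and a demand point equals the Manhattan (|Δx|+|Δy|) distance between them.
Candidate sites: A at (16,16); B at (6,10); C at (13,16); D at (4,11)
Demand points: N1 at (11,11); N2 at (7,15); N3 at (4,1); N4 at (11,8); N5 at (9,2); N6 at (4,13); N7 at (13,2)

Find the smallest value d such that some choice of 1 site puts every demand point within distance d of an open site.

15

Open {B}.
  Farthest demand point is N7 at distance 15 (to B); all others are ≤ 15.
With {D} the worst case is 18.
With {C} the worst case is 24.
No size-1 selection achieves below 15.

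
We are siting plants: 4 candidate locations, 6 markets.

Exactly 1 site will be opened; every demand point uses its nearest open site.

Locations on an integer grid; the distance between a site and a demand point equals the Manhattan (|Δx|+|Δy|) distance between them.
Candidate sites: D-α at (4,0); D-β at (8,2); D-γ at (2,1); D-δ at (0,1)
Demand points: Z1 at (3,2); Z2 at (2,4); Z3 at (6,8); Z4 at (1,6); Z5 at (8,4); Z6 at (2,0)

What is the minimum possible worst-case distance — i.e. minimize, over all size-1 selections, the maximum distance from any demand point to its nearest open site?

10

Open {D-α}.
  Farthest demand point is Z3 at distance 10 (to D-α); all others are ≤ 10.
With {D-β} the worst case is 11.
With {D-γ} the worst case is 11.
No size-1 selection achieves below 10.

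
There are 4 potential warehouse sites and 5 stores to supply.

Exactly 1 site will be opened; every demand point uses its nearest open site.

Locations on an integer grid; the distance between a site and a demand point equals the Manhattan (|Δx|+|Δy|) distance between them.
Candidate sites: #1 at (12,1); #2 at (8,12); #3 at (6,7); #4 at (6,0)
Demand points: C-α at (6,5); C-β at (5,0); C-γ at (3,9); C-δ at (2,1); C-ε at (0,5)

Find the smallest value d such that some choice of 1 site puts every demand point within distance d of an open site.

Open {#3}.
  Farthest demand point is C-δ at distance 10 (to #3); all others are ≤ 10.
With {#4} the worst case is 12.
With {#1} the worst case is 17.
No size-1 selection achieves below 10.

10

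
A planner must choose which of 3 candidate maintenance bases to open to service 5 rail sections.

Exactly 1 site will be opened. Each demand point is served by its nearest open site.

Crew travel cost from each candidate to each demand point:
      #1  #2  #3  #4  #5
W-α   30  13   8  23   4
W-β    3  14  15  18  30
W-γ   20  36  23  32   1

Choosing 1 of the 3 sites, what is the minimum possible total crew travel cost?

Open {W-α}.
  #1→W-α 30, #2→W-α 13, #3→W-α 8, #4→W-α 23, #5→W-α 4  ⇒ total 78.
Compare {W-β}: total 80.
Compare {W-γ}: total 112.

78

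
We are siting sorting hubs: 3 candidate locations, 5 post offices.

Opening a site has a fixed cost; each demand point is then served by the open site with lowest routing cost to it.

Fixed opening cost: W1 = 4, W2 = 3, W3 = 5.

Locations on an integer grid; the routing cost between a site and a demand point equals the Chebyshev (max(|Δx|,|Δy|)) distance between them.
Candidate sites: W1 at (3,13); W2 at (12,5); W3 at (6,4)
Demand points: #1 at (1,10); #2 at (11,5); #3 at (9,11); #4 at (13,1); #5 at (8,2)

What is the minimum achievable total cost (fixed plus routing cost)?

Open {W1, W2}: assign each demand point to its cheapest open site.
  #1→W1 3, #2→W2 1, #3→W1 6, #4→W2 4, #5→W2 4
  routing cost 18, fixed 7 → total 25.
Compare {W2, W3}: routing cost 19 + fixed 8 = 27.
Compare {W1, W2, W3}: routing cost 16 + fixed 12 = 28.
Compare {W2}: routing cost 26 + fixed 3 = 29.
All other subsets cost ≥ 27. Minimum total cost: 25.

25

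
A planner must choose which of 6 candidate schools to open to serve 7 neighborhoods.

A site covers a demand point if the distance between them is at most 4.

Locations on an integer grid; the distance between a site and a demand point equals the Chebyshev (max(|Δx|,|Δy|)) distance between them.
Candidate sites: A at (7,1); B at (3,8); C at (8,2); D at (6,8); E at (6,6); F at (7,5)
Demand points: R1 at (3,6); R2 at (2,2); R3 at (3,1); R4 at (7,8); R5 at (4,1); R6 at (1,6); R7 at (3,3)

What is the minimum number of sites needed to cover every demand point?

3

Coverage sets (demand points within 4 of each site):
  A: {R3, R5, R7}
  B: {R1, R4, R6}
  C: {R5}
  D: {R1, R4}
  E: {R1, R2, R4, R7}
  F: {R1, R3, R4, R5, R7}
No 2 sites suffice: every size-2 union leaves at least one demand point uncovered.
But {A, B, E} covers everything, so the minimum is 3.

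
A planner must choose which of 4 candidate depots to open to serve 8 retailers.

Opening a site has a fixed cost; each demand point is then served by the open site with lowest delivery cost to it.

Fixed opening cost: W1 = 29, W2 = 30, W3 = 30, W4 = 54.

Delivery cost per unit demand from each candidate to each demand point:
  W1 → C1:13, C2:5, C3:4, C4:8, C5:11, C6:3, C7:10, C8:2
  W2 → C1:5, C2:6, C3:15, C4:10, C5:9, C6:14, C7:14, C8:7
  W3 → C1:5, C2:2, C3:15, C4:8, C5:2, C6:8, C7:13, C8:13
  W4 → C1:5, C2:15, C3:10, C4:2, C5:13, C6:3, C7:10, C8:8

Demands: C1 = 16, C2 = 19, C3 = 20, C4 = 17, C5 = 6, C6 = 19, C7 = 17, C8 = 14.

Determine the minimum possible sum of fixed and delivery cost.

612

Open {W1, W3, W4}: assign each demand point to its cheapest open site.
  C1→W3 16×5=80, C2→W3 19×2=38, C3→W1 20×4=80, C4→W4 17×2=34, C5→W3 6×2=12, C6→W1 19×3=57, C7→W1 17×10=170, C8→W1 14×2=28
  delivery cost 499, fixed 113 → total 612.
Compare {W1, W2, W3, W4}: delivery cost 499 + fixed 143 = 642.
Compare {W1, W3}: delivery cost 601 + fixed 59 = 660.
Compare {W1, W2, W3}: delivery cost 601 + fixed 89 = 690.
All other subsets cost ≥ 642. Minimum total cost: 612.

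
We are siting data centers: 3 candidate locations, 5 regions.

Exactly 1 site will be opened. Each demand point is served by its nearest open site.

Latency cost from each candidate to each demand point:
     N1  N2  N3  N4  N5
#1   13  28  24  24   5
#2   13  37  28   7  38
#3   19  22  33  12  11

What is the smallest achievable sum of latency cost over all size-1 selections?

Open {#1}.
  N1→#1 13, N2→#1 28, N3→#1 24, N4→#1 24, N5→#1 5  ⇒ total 94.
Compare {#3}: total 97.
Compare {#2}: total 123.

94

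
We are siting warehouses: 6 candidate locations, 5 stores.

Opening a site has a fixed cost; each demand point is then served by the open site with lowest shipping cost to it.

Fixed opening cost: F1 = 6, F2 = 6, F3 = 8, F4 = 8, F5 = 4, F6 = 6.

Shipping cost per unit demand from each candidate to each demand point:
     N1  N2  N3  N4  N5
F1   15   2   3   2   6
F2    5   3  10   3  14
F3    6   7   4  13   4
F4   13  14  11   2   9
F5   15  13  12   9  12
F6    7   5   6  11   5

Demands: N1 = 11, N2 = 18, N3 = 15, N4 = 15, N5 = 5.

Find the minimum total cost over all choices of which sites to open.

Open {F1, F2, F3}: assign each demand point to its cheapest open site.
  N1→F2 11×5=55, N2→F1 18×2=36, N3→F1 15×3=45, N4→F1 15×2=30, N5→F3 5×4=20
  shipping cost 186, fixed 20 → total 206.
Compare {F1, F2}: shipping cost 196 + fixed 12 = 208.
Compare {F1, F2, F6}: shipping cost 191 + fixed 18 = 209.
Compare {F1, F2, F3, F5}: shipping cost 186 + fixed 24 = 210.
All other subsets cost ≥ 208. Minimum total cost: 206.

206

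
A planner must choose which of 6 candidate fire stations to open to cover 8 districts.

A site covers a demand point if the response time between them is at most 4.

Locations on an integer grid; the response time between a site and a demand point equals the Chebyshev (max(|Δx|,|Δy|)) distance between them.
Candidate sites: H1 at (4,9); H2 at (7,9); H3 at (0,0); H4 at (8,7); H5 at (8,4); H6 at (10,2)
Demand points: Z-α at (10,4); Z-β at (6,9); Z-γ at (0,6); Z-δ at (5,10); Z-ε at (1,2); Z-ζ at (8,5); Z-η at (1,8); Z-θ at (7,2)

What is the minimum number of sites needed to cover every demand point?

3

Coverage sets (demand points within 4 of each site):
  H1: {Z-β, Z-γ, Z-δ, Z-ζ, Z-η}
  H2: {Z-β, Z-δ, Z-ζ}
  H3: {Z-ε}
  H4: {Z-α, Z-β, Z-δ, Z-ζ}
  H5: {Z-α, Z-ζ, Z-θ}
  H6: {Z-α, Z-ζ, Z-θ}
No 2 sites suffice: every size-2 union leaves at least one demand point uncovered.
But {H1, H3, H5} covers everything, so the minimum is 3.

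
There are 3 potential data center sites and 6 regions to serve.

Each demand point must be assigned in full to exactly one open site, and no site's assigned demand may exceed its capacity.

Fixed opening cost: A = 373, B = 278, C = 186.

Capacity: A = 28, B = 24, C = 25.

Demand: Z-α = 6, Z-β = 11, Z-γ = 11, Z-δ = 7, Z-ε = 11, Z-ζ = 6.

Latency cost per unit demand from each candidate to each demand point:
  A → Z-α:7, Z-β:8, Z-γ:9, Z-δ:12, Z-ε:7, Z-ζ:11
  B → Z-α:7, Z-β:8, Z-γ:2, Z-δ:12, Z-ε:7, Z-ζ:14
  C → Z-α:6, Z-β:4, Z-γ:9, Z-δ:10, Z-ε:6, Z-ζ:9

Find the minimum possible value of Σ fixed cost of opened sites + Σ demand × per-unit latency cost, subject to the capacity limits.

Open {A, C}; cheapest assignment that respects the capacities:
  A (cap 28, load 28): Z-α, Z-γ, Z-ε — cost 6×7 + 11×9 + 11×7 = 218
  C (cap 25, load 24): Z-β, Z-δ, Z-ζ — cost 11×4 + 7×10 + 6×9 = 168
  Shipping 386, fixed 559 → total 945.
  Any other capacity-feasible assignment to {A, C} ships for at least 386.
Compare {A, B}: its best feasible assignment gives total 1030.
Compare {A, B, C}: its best feasible assignment gives total 1146.
Every other set of open sites that can feasibly serve all demand totals ≥ 1030 even under its best assignment. Minimum: 945.

945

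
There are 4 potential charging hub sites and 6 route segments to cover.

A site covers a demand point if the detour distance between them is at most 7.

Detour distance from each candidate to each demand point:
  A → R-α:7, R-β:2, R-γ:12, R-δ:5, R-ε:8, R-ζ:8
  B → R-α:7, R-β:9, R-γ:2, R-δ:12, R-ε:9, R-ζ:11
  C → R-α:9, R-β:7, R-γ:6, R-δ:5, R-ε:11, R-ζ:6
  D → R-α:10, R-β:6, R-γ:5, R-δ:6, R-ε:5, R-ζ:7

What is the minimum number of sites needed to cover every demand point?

2

Coverage sets (demand points within 7 of each site):
  A: {R-α, R-β, R-δ}
  B: {R-α, R-γ}
  C: {R-β, R-γ, R-δ, R-ζ}
  D: {R-β, R-γ, R-δ, R-ε, R-ζ}
No single site covers all 6 demand points.
But {A, D} covers everything, so the minimum is 2.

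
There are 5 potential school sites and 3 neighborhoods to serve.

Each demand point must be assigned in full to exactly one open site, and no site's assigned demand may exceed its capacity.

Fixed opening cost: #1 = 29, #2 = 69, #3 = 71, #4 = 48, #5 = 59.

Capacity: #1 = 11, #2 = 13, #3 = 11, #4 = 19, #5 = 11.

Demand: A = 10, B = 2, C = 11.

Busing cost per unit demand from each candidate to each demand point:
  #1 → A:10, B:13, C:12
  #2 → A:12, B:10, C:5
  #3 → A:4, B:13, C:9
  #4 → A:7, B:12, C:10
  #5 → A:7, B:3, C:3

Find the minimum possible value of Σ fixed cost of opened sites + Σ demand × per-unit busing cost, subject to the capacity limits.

Open {#4, #5}; cheapest assignment that respects the capacities:
  #4 (cap 19, load 12): A, B — cost 10×7 + 2×12 = 94
  #5 (cap 11, load 11): C — cost 11×3 = 33
  Shipping 127, fixed 107 → total 234.
  Any other capacity-feasible assignment to {#4, #5} ships for at least 127.
Compare {#2, #3}: its best feasible assignment gives total 255.
Compare {#1, #3, #5}: its best feasible assignment gives total 258.
Every other set of open sites that can feasibly serve all demand totals ≥ 255 even under its best assignment. Minimum: 234.

234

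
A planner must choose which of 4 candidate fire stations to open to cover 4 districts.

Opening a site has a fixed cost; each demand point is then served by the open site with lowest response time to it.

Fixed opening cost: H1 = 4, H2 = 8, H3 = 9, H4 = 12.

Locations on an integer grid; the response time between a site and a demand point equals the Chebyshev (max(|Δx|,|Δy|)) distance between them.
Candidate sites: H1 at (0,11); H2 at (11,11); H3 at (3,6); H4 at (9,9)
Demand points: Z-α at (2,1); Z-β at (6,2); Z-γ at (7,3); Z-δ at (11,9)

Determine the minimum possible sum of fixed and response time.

30

Open {H3}: assign each demand point to its cheapest open site.
  Z-α→H3 5, Z-β→H3 4, Z-γ→H3 4, Z-δ→H3 8
  response time 21, fixed 9 → total 30.
Compare {H2, H3}: response time 15 + fixed 17 = 32.
Compare {H1, H3}: response time 21 + fixed 13 = 34.
Compare {H4}: response time 23 + fixed 12 = 35.
All other subsets cost ≥ 32. Minimum total cost: 30.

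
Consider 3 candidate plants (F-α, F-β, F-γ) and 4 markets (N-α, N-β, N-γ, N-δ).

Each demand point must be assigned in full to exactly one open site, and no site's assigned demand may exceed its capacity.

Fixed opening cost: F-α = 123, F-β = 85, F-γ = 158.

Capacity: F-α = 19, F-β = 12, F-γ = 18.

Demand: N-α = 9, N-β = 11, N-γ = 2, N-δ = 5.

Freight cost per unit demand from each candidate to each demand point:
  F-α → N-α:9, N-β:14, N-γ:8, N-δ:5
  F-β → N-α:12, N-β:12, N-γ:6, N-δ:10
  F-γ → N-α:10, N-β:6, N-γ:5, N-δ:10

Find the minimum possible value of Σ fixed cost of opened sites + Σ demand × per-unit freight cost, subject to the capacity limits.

Open {F-α, F-β}; cheapest assignment that respects the capacities:
  F-α (cap 19, load 16): N-α, N-γ, N-δ — cost 9×9 + 2×8 + 5×5 = 122
  F-β (cap 12, load 11): N-β — cost 11×12 = 132
  Shipping 254, fixed 208 → total 462.
  Any other capacity-feasible assignment to {F-α, F-β} ships for at least 254.
Compare {F-α, F-γ}: its best feasible assignment gives total 463.
Compare {F-β, F-γ}: its best feasible assignment gives total 477.
Every other set of open sites that can feasibly serve all demand totals ≥ 463 even under its best assignment. Minimum: 462.

462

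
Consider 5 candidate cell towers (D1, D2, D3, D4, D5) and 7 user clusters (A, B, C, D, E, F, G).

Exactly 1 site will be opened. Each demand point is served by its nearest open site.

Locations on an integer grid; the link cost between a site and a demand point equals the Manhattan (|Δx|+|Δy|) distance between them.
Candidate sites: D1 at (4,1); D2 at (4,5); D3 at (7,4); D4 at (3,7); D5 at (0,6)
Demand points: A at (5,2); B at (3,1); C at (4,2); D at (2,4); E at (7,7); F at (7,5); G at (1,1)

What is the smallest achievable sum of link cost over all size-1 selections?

Open {D1}.
  A→D1 2, B→D1 1, C→D1 1, D→D1 5, E→D1 9, F→D1 7, G→D1 3  ⇒ total 28.
Compare {D2}: total 30.
Compare {D3}: total 34.
No size-1 selection does better; minimum is 28.

28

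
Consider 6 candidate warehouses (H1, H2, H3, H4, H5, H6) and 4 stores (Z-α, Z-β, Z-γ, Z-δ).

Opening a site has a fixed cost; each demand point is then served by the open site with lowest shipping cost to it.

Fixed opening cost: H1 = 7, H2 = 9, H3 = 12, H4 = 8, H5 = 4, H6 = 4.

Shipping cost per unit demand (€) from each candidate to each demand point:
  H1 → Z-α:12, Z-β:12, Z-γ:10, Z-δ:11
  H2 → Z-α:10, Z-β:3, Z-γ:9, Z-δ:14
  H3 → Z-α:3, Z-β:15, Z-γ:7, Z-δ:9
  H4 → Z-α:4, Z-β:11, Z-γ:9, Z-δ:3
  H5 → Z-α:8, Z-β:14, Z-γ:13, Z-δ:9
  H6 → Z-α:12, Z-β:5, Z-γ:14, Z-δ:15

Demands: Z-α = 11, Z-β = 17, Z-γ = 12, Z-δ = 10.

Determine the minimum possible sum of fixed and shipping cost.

Open {H2, H3, H4}: assign each demand point to its cheapest open site.
  Z-α→H3 11×3=33, Z-β→H2 17×3=51, Z-γ→H3 12×7=84, Z-δ→H4 10×3=30
  shipping cost 198, fixed 29 → total 227.
Compare {H2, H3, H4, H5}: shipping cost 198 + fixed 33 = 231.
Compare {H2, H3, H4, H6}: shipping cost 198 + fixed 33 = 231.
Compare {H1, H2, H3, H4}: shipping cost 198 + fixed 36 = 234.
All other subsets cost ≥ 231. Minimum total cost: 227.

227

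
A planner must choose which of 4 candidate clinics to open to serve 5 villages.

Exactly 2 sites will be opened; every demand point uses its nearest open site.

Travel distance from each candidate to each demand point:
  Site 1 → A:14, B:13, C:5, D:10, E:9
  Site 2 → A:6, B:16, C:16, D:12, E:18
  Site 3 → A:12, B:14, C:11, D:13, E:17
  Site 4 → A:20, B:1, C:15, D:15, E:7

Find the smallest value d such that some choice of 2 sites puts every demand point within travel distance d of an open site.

13

Open {Site 1, Site 2}.
  Farthest demand point is B at travel distance 13 (to Site 1); all others are ≤ 13.
With {Site 1, Site 3} the worst case is 13.
With {Site 3, Site 4} the worst case is 13.
No size-2 selection achieves below 13.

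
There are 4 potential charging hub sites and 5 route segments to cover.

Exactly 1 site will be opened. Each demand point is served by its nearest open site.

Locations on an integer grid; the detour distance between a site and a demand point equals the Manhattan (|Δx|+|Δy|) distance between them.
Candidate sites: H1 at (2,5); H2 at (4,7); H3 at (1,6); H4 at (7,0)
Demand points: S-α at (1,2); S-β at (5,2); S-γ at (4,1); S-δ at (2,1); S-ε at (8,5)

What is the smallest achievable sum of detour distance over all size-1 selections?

Open {H1}.
  S-α→H1 4, S-β→H1 6, S-γ→H1 6, S-δ→H1 4, S-ε→H1 6  ⇒ total 26.
Compare {H4}: total 28.
Compare {H2}: total 34.
No size-1 selection does better; minimum is 26.

26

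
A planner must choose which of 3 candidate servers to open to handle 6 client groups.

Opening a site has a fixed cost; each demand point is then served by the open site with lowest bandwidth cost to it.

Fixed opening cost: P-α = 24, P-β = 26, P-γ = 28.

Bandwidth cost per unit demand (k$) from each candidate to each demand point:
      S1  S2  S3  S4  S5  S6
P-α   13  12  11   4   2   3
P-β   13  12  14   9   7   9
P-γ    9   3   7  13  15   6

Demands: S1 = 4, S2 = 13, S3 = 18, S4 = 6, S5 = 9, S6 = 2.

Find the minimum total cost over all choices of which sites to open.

Open {P-α, P-γ}: assign each demand point to its cheapest open site.
  S1→P-γ 4×9=36, S2→P-γ 13×3=39, S3→P-γ 18×7=126, S4→P-α 6×4=24, S5→P-α 9×2=18, S6→P-α 2×3=6
  bandwidth cost 249, fixed 52 → total 301.
Compare {P-α, P-β, P-γ}: bandwidth cost 249 + fixed 78 = 327.
Compare {P-β, P-γ}: bandwidth cost 330 + fixed 54 = 384.
Compare {P-γ}: bandwidth cost 426 + fixed 28 = 454.
All other subsets cost ≥ 327. Minimum total cost: 301.

301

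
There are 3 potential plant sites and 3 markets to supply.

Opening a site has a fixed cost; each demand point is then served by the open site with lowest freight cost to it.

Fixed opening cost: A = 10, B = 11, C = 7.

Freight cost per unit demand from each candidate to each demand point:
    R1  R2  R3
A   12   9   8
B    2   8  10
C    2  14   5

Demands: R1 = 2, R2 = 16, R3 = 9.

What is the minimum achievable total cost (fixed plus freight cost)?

Open {B, C}: assign each demand point to its cheapest open site.
  R1→B 2×2=4, R2→B 16×8=128, R3→C 9×5=45
  freight cost 177, fixed 18 → total 195.
Compare {A, B, C}: freight cost 177 + fixed 28 = 205.
Compare {A, C}: freight cost 193 + fixed 17 = 210.
Compare {A, B}: freight cost 204 + fixed 21 = 225.
All other subsets cost ≥ 205. Minimum total cost: 195.

195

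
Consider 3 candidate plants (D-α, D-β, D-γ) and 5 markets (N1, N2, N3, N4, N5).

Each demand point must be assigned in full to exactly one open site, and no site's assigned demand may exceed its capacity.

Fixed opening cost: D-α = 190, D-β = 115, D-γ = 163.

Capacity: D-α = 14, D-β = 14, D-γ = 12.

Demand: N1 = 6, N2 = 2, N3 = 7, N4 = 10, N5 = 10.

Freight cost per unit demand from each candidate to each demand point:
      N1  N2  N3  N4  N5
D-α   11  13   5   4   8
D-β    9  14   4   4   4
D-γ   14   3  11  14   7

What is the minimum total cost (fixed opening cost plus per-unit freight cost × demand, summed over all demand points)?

Open {D-α, D-β, D-γ}; cheapest assignment that respects the capacities:
  D-α (cap 14, load 10): N4 — cost 10×4 = 40
  D-β (cap 14, load 13): N1, N3 — cost 6×9 + 7×4 = 82
  D-γ (cap 12, load 12): N2, N5 — cost 2×3 + 10×7 = 76
  Shipping 198, fixed 468 → total 666.
  Any other capacity-feasible assignment to {D-α, D-β, D-γ} ships for at least 198.
Total demand is 35 and no other set of sites has combined capacity ≥ 35, so {D-α, D-β, D-γ} is the only feasible choice of open sites. Minimum: 666.

666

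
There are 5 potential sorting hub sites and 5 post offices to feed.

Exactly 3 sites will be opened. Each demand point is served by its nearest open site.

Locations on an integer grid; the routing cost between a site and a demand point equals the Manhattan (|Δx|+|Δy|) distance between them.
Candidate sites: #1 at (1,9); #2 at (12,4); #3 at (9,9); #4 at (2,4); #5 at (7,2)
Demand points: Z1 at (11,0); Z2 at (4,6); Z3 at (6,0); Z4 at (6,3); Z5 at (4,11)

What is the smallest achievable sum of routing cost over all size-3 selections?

20

Open {#1, #4, #5}.
  Z1→#5 6, Z2→#4 4, Z3→#5 3, Z4→#5 2, Z5→#1 5  ⇒ total 20.
Compare {#1, #2, #5}: total 21.
Compare {#1, #3, #5}: total 22.
No size-3 selection does better; minimum is 20.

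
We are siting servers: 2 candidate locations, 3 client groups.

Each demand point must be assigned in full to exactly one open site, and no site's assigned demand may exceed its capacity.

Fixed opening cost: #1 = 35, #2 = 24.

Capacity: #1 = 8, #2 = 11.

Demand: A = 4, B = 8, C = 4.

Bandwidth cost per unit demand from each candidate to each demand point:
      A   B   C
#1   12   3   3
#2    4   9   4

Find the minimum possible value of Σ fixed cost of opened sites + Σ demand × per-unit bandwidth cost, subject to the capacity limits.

Open {#1, #2}; cheapest assignment that respects the capacities:
  #1 (cap 8, load 8): B — cost 8×3 = 24
  #2 (cap 11, load 8): A, C — cost 4×4 + 4×4 = 32
  Shipping 56, fixed 59 → total 115.
  Any other capacity-feasible assignment to {#1, #2} ships for at least 56.
Total demand is 16 and no other set of sites has combined capacity ≥ 16, so {#1, #2} is the only feasible choice of open sites. Minimum: 115.

115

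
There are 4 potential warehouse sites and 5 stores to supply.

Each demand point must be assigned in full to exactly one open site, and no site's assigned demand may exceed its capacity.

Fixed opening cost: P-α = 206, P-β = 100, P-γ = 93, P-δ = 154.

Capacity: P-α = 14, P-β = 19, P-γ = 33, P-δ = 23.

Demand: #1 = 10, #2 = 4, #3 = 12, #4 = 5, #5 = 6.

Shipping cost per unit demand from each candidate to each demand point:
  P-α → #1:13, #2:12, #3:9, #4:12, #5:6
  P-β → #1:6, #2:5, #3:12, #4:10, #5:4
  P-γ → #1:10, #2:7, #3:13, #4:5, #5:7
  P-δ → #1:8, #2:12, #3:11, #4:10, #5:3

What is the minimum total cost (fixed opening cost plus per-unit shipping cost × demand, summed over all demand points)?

486

Open {P-β, P-γ}; cheapest assignment that respects the capacities:
  P-β (cap 19, load 16): #1, #5 — cost 10×6 + 6×4 = 84
  P-γ (cap 33, load 21): #2, #3, #4 — cost 4×7 + 12×13 + 5×5 = 209
  Shipping 293, fixed 193 → total 486.
  Any other capacity-feasible assignment to {P-β, P-γ} ships for at least 293.
Compare {P-β, P-δ}: its best feasible assignment gives total 534.
Compare {P-γ, P-δ}: its best feasible assignment gives total 550.
Every other set of open sites that can feasibly serve all demand totals ≥ 534 even under its best assignment. Minimum: 486.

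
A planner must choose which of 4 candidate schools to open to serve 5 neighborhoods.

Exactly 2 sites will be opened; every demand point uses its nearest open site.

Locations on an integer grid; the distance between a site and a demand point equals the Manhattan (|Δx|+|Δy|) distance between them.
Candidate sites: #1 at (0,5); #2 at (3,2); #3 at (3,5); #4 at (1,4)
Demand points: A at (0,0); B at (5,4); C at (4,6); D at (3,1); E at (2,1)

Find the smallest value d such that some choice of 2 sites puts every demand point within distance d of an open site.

5

Open {#1, #2}.
  Farthest demand point is A at distance 5 (to #1); all others are ≤ 5.
With {#1, #3} the worst case is 5.
With {#1, #4} the worst case is 5.
No size-2 selection achieves below 5.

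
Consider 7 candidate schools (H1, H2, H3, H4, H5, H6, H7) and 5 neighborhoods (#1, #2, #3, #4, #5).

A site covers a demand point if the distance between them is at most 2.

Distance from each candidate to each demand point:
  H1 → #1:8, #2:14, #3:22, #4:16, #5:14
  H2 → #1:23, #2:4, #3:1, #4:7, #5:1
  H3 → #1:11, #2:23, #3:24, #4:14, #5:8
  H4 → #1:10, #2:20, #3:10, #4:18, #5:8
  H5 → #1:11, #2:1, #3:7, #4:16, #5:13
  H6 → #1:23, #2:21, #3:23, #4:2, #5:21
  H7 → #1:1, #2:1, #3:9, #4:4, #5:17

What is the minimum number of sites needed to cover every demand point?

3

Coverage sets (demand points within 2 of each site):
  H1: {}
  H2: {#3, #5}
  H3: {}
  H4: {}
  H5: {#2}
  H6: {#4}
  H7: {#1, #2}
No 2 sites suffice: every size-2 union leaves at least one demand point uncovered.
But {H2, H6, H7} covers everything, so the minimum is 3.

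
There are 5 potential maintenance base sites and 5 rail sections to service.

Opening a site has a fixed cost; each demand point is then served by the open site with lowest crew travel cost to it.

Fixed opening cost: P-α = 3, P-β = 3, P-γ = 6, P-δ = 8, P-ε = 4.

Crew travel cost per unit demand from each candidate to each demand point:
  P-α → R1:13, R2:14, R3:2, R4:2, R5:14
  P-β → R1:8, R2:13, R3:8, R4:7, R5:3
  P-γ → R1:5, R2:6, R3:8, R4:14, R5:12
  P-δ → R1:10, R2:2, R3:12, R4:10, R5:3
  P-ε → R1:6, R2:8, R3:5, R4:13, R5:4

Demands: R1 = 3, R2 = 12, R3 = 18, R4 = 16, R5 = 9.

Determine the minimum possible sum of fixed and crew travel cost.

151

Open {P-α, P-γ, P-δ}: assign each demand point to its cheapest open site.
  R1→P-γ 3×5=15, R2→P-δ 12×2=24, R3→P-α 18×2=36, R4→P-α 16×2=32, R5→P-δ 9×3=27
  crew travel cost 134, fixed 17 → total 151.
Compare {P-α, P-δ, P-ε}: crew travel cost 137 + fixed 15 = 152.
Compare {P-α, P-β, P-γ, P-δ}: crew travel cost 134 + fixed 20 = 154.
Compare {P-α, P-β, P-δ, P-ε}: crew travel cost 137 + fixed 18 = 155.
All other subsets cost ≥ 152. Minimum total cost: 151.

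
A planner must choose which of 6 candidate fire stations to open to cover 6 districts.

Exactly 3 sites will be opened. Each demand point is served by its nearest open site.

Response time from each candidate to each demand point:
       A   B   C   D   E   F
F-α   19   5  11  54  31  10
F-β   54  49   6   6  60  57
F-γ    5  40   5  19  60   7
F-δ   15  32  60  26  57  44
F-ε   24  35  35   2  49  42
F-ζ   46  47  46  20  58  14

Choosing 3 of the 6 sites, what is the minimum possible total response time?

Open {F-α, F-γ, F-ε}.
  A→F-γ 5, B→F-α 5, C→F-γ 5, D→F-ε 2, E→F-α 31, F→F-γ 7  ⇒ total 55.
Compare {F-α, F-β, F-γ}: total 59.
Compare {F-α, F-γ, F-δ}: total 72.
No size-3 selection does better; minimum is 55.

55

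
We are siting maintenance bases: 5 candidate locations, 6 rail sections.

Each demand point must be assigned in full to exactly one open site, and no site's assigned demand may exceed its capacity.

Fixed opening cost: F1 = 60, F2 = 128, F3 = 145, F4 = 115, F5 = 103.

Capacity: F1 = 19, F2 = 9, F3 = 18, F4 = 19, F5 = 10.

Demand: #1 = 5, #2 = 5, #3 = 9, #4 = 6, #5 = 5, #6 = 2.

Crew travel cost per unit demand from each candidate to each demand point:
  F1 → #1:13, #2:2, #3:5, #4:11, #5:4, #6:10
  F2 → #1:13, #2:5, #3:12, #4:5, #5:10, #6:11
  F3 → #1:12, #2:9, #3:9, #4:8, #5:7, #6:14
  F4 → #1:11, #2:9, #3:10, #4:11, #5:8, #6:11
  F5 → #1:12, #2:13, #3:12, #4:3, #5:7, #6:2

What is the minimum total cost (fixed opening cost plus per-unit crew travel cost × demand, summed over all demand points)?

393

Open {F1, F4}; cheapest assignment that respects the capacities:
  F1 (cap 19, load 19): #2, #3, #5 — cost 5×2 + 9×5 + 5×4 = 75
  F4 (cap 19, load 13): #1, #4, #6 — cost 5×11 + 6×11 + 2×11 = 143
  Shipping 218, fixed 175 → total 393.
  Any other capacity-feasible assignment to {F1, F4} ships for at least 218.
Compare {F1, F3}: its best feasible assignment gives total 416.
Compare {F1, F4, F5}: its best feasible assignment gives total 430.
Every other set of open sites that can feasibly serve all demand totals ≥ 416 even under its best assignment. Minimum: 393.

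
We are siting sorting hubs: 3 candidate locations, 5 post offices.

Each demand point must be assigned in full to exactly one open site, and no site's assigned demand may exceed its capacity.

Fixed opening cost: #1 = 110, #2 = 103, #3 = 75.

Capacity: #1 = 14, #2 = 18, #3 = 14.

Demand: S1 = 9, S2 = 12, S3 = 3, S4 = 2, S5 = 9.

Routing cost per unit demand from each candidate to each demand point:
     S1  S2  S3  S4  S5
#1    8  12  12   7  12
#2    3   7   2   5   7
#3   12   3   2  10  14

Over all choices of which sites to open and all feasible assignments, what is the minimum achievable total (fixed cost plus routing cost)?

464

Open {#1, #2, #3}; cheapest assignment that respects the capacities:
  #1 (cap 14, load 5): S3, S4 — cost 3×12 + 2×7 = 50
  #2 (cap 18, load 18): S1, S5 — cost 9×3 + 9×7 = 90
  #3 (cap 14, load 12): S2 — cost 12×3 = 36
  Shipping 176, fixed 288 → total 464.
  Any other capacity-feasible assignment to {#1, #2, #3} ships for at least 176.
Total demand is 35 and no other set of sites has combined capacity ≥ 35, so {#1, #2, #3} is the only feasible choice of open sites. Minimum: 464.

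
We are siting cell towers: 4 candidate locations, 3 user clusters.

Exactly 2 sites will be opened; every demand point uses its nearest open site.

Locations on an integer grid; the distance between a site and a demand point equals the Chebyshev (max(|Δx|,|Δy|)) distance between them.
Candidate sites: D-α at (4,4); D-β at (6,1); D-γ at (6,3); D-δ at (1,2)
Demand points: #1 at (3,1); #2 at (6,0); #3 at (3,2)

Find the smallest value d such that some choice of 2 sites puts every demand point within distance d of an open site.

Open {D-β, D-δ}.
  Farthest demand point is #1 at distance 2 (to D-δ); all others are ≤ 2.
With {D-α, D-β} the worst case is 3.
With {D-α, D-γ} the worst case is 3.
No size-2 selection achieves below 2.

2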